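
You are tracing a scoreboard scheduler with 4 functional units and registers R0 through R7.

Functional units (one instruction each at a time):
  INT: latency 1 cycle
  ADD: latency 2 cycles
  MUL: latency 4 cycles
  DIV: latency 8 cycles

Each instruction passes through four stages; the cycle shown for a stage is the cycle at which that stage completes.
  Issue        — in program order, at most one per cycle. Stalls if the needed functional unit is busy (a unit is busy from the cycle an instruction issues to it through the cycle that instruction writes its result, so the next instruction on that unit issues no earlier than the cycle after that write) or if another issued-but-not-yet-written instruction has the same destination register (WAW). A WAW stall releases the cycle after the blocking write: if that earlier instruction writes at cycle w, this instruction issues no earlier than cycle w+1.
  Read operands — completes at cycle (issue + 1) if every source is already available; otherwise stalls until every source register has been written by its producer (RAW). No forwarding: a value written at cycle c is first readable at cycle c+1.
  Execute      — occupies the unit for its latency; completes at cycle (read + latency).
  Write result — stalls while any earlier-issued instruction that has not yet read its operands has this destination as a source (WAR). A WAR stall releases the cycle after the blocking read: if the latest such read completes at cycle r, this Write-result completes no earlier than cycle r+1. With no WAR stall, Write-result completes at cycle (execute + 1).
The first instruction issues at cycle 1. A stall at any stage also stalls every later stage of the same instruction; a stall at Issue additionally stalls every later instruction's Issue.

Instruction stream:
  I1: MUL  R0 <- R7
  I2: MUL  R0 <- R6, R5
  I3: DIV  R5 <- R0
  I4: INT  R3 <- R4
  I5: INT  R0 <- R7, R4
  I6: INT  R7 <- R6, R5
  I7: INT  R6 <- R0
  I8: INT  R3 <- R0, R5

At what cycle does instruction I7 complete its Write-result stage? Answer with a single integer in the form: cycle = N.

c1: issue I1 (MUL)
c2: I1 read-ops
c6: I1 finished on MUL
c7: I1→R0
c8: issue I2 (MUL)
c9: I2 read-ops | issue I3 (DIV)
c10: issue I4 (INT)
c11: I4 read-ops
c12: I4 finished on INT
c13: I2 finished on MUL | I4→R3
c14: I2→R0
c15: I3 read-ops | issue I5 (INT)
c16: I5 read-ops
c17: I5 finished on INT
c18: I5→R0
c19: issue I6 (INT)
c23: I3 finished on DIV
c24: I3→R5
c25: I6 read-ops
c26: I6 finished on INT
c27: I6→R7
c28: issue I7 (INT)
c29: I7 read-ops
c30: I7 finished on INT
c31: I7→R6
c32: issue I8 (INT)
c33: I8 read-ops
c34: I8 finished on INT
c35: I8→R3

cycle = 31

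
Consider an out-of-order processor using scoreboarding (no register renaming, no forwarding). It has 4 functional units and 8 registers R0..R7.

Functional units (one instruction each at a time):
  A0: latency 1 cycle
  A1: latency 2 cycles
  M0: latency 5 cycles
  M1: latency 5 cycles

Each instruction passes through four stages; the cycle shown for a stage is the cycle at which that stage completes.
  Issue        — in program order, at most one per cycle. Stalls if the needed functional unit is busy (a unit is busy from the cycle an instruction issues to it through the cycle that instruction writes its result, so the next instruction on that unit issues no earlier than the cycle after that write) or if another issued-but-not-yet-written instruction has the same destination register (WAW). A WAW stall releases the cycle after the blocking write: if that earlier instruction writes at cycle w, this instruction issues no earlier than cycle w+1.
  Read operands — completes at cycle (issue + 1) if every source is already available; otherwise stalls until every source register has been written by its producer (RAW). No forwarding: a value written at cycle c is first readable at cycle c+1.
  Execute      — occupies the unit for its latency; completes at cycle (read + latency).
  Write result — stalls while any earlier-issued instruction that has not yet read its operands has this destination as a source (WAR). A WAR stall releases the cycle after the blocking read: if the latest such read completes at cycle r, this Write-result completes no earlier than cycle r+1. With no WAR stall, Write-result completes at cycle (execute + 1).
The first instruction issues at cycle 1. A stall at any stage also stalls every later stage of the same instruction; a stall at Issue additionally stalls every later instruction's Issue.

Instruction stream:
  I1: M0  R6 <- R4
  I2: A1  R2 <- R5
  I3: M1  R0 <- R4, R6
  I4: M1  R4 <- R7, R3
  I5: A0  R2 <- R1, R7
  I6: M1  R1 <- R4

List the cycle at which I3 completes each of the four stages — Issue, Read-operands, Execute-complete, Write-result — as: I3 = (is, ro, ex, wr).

I3 = (3, 9, 14, 15)

cycle 1: I1→M0
cycle 2: I1 RO, I2→A1
cycle 3: I2 RO, I3→M1
cycle 5: I2 EX
cycle 6: I2 WR R2
cycle 7: I1 EX
cycle 8: I1 WR R6
cycle 9: I3 RO
cycle 14: I3 EX
cycle 15: I3 WR R0
cycle 16: I4→M1
cycle 17: I4 RO, I5→A0
cycle 18: I5 RO
cycle 19: I5 EX
cycle 20: I5 WR R2
cycle 22: I4 EX
cycle 23: I4 WR R4
cycle 24: I6→M1
cycle 25: I6 RO
cycle 30: I6 EX
cycle 31: I6 WR R1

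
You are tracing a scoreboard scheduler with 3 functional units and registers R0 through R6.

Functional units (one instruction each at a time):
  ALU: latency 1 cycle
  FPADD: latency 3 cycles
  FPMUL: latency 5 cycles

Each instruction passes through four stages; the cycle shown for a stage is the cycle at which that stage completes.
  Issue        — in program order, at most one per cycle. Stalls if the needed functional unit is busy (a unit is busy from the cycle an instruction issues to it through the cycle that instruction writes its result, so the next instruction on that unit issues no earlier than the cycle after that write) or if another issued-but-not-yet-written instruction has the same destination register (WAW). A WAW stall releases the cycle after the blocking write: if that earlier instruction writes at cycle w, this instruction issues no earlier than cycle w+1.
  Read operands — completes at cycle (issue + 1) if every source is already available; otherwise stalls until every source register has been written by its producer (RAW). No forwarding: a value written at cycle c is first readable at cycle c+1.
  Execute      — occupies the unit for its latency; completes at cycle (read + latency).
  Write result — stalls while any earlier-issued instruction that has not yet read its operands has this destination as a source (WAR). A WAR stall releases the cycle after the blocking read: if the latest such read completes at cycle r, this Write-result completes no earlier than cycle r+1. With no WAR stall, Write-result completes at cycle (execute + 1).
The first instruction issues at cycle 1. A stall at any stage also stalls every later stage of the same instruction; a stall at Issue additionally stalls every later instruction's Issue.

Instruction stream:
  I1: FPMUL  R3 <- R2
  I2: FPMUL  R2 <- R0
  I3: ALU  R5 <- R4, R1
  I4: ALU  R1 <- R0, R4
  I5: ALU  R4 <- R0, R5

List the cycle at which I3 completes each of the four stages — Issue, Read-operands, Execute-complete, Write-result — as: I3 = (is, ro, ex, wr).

I3 = (10, 11, 12, 13)

1) issue 1, read 2, done 7, write 8
2) issue 9, read 10, done 15, write 16  <struct: FPMUL busy until I1 writes@8>
3) issue 10, read 11, done 12, write 13
4) issue 14, read 15, done 16, write 17  <struct: ALU busy until I3 writes@13>
5) issue 18, read 19, done 20, write 21  <struct: ALU busy until I4 writes@17>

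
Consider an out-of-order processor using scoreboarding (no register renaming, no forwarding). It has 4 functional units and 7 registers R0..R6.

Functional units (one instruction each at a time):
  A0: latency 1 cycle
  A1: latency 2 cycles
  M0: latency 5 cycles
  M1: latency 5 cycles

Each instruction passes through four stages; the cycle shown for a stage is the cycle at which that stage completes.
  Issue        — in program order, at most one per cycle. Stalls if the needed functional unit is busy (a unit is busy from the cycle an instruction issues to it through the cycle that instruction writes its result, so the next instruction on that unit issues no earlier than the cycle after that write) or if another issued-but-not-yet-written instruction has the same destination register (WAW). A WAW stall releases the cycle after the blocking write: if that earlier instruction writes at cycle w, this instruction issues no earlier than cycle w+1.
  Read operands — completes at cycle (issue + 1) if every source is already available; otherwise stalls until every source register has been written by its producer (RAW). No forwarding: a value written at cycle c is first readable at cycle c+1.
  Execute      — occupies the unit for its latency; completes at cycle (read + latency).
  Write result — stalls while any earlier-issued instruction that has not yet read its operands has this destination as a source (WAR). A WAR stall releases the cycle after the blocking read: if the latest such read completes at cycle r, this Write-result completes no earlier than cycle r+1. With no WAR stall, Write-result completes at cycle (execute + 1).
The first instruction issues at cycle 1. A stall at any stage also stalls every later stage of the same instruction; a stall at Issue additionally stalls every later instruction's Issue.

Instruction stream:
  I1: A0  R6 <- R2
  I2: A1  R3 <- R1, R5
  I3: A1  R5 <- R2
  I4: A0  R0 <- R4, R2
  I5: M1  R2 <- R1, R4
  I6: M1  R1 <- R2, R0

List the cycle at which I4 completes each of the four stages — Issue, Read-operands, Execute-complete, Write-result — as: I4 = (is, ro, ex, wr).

cycle 1: I1 issues→A0
cycle 2: I1 reads · I2 issues→A1
cycle 3: I1 exec-done · I2 reads
cycle 4: I1 writes R6
cycle 5: I2 exec-done
cycle 6: I2 writes R3
cycle 7: I3 issues→A1
cycle 8: I3 reads · I4 issues→A0
cycle 9: I4 reads · I5 issues→M1
cycle 10: I3 exec-done · I4 exec-done · I5 reads
cycle 11: I3 writes R5 · I4 writes R0
cycle 15: I5 exec-done
cycle 16: I5 writes R2
cycle 17: I6 issues→M1
cycle 18: I6 reads
cycle 23: I6 exec-done
cycle 24: I6 writes R1

I4 = (8, 9, 10, 11)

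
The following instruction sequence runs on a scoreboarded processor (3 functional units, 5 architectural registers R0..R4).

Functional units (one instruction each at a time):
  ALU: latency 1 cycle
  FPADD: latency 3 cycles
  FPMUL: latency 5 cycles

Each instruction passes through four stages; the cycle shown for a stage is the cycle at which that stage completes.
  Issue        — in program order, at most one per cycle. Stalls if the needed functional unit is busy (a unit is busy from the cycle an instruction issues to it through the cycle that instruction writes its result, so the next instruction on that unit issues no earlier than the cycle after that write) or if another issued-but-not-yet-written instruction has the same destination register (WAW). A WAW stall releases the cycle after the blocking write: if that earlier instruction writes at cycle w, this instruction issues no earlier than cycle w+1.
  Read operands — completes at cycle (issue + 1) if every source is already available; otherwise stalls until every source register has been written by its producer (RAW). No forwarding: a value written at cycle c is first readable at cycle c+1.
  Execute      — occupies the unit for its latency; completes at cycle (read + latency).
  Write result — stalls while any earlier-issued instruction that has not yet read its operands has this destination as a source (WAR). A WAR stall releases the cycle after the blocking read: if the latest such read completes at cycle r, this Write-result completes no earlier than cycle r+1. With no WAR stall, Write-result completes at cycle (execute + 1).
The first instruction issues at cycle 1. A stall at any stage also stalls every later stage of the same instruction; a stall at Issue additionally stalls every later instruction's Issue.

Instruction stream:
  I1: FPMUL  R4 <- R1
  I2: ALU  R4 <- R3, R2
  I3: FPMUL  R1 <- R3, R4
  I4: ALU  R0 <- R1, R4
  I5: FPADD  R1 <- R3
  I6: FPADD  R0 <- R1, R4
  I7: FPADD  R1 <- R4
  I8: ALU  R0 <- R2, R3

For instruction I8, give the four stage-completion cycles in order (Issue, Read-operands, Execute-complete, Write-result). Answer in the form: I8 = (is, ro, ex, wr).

I8 = (33, 34, 35, 36)

I1: IS=1 RO=2 EX=7 WR=8
I2: IS=9 RO=10 EX=11 WR=12  [WAW R4: wait I1 write@8]
I3: IS=10 RO=13 EX=18 WR=19  [RAW R4: wait I2 write@12]
I4: IS=13 RO=20 EX=21 WR=22  [struct: ALU busy until I2 writes@12; RAW R1: wait I3 write@19]
I5: IS=20 RO=21 EX=24 WR=25  [WAW R1: wait I3 write@19]
I6: IS=26 RO=27 EX=30 WR=31  [struct: FPADD busy until I5 writes@25]
I7: IS=32 RO=33 EX=36 WR=37  [struct: FPADD busy until I6 writes@31]
I8: IS=33 RO=34 EX=35 WR=36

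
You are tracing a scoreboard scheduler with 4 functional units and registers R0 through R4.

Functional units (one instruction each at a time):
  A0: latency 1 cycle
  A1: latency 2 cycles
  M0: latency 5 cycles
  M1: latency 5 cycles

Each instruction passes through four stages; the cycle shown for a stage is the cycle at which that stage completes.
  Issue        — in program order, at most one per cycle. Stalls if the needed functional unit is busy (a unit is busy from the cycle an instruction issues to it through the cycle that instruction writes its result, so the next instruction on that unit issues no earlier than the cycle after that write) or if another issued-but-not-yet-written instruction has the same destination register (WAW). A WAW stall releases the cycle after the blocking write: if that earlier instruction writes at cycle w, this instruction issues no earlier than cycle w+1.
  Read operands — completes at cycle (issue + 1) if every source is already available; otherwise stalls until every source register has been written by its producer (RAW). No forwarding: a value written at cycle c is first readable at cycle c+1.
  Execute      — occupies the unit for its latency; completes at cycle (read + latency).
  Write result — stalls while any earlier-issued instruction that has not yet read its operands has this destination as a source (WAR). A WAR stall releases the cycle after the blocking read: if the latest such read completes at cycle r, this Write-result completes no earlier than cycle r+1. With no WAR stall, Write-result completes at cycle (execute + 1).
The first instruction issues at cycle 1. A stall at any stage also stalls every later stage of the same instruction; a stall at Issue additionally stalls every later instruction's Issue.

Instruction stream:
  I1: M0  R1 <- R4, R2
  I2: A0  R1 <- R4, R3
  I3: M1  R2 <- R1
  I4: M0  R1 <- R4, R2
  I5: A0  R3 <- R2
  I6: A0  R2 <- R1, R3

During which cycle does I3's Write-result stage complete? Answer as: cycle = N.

  I1 | 1 | 2 | 7 | 8
  I2 | 9 | 10 | 11 | 12   WAW R1: wait I1 write@8
  I3 | 10 | 13 | 18 | 19   RAW R1: wait I2 write@12
  I4 | 13 | 20 | 25 | 26   WAW R1: wait I2 write@12 · RAW R2: wait I3 write@19
  I5 | 14 | 20 | 21 | 22   RAW R2: wait I3 write@19
  I6 | 23 | 27 | 28 | 29   struct: A0 busy until I5 writes@22 · RAW R1: wait I4 write@26

cycle = 19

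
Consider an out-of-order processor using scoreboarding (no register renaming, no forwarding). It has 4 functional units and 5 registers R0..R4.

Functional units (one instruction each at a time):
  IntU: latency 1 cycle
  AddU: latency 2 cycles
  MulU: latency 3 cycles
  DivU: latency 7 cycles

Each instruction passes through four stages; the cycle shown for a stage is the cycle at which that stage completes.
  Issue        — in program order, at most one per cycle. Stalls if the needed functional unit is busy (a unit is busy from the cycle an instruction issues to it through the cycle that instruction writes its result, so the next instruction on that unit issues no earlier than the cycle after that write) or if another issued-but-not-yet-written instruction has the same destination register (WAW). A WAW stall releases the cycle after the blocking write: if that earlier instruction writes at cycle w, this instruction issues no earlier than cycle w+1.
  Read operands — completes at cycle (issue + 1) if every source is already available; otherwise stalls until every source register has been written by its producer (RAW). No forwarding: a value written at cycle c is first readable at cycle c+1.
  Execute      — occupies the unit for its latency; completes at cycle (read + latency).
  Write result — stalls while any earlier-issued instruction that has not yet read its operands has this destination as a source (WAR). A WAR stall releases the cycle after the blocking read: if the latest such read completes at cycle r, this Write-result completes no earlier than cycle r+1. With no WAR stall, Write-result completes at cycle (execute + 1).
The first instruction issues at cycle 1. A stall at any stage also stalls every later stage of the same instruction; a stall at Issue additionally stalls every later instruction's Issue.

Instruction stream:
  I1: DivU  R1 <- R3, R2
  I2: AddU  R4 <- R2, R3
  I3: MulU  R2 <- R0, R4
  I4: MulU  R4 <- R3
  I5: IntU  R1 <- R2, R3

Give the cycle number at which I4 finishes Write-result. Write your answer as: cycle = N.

[1] I1→DivU
[2] I1 RO · I2→AddU
[3] I2 RO · I3→MulU
[5] I2 EX
[6] I2 WR R4
[7] I3 RO
[9] I1 EX
[10] I1 WR R1 · I3 EX
[11] I3 WR R2
[12] I4→MulU
[13] I4 RO · I5→IntU
[14] I5 RO
[15] I5 EX
[16] I4 EX · I5 WR R1
[17] I4 WR R4

cycle = 17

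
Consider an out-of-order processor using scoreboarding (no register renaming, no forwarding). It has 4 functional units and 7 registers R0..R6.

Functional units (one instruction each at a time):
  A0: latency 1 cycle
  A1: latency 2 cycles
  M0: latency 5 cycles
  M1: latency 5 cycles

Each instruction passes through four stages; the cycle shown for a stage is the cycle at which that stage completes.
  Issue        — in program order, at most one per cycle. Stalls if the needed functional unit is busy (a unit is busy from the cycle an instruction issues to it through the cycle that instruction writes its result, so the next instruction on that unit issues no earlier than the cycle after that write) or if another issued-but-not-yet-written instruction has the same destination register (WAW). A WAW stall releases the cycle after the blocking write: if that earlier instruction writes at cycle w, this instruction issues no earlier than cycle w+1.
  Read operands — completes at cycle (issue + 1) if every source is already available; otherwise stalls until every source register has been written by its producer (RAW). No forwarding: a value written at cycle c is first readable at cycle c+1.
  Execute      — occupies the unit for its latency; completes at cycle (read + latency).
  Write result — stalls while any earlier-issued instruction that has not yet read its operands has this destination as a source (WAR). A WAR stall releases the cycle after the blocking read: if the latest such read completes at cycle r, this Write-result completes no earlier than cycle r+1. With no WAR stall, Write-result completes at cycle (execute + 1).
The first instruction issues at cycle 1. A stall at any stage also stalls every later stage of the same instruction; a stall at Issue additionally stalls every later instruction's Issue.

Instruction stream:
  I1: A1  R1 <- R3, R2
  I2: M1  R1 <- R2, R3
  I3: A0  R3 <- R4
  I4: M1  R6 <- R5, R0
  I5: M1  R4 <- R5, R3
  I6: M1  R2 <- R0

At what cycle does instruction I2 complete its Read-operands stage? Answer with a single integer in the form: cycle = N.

cycle 1: issue I1 (A1)
cycle 2: I1 read-ops
cycle 4: I1 finished on A1
cycle 5: I1→R1
cycle 6: issue I2 (M1)
cycle 7: I2 read-ops, issue I3 (A0)
cycle 8: I3 read-ops
cycle 9: I3 finished on A0
cycle 10: I3→R3
cycle 12: I2 finished on M1
cycle 13: I2→R1
cycle 14: issue I4 (M1)
cycle 15: I4 read-ops
cycle 20: I4 finished on M1
cycle 21: I4→R6
cycle 22: issue I5 (M1)
cycle 23: I5 read-ops
cycle 28: I5 finished on M1
cycle 29: I5→R4
cycle 30: issue I6 (M1)
cycle 31: I6 read-ops
cycle 36: I6 finished on M1
cycle 37: I6→R2

cycle = 7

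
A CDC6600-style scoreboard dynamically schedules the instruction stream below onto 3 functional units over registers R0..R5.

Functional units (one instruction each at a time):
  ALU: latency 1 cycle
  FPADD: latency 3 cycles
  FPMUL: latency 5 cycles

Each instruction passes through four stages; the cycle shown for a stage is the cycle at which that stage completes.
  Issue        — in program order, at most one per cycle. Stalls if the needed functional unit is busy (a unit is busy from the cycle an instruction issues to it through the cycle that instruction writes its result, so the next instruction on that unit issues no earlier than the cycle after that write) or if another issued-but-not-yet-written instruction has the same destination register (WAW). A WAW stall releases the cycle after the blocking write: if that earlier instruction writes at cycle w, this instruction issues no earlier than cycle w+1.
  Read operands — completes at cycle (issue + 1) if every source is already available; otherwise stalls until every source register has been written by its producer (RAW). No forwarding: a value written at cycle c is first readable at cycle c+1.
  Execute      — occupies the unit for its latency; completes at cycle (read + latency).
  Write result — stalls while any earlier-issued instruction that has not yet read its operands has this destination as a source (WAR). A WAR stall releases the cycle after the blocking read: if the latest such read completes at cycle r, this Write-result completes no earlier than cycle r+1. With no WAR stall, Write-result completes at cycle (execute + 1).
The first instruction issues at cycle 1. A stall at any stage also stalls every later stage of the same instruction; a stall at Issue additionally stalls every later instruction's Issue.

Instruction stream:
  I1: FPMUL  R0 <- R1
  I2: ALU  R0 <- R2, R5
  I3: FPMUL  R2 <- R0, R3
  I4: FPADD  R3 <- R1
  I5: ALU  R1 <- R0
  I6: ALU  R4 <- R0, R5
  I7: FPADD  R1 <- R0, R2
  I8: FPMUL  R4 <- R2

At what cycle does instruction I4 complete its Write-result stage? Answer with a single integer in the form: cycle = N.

[1] I1 issues→FPMUL
[2] I1 reads
[7] I1 exec-done
[8] I1 writes R0
[9] I2 issues→ALU
[10] I2 reads · I3 issues→FPMUL
[11] I2 exec-done · I4 issues→FPADD
[12] I2 writes R0 · I4 reads
[13] I3 reads · I5 issues→ALU
[14] I5 reads
[15] I4 exec-done · I5 exec-done
[16] I4 writes R3 · I5 writes R1
[17] I6 issues→ALU
[18] I3 exec-done · I6 reads · I7 issues→FPADD
[19] I3 writes R2 · I6 exec-done
[20] I6 writes R4 · I7 reads
[21] I8 issues→FPMUL
[22] I8 reads
[23] I7 exec-done
[24] I7 writes R1
[27] I8 exec-done
[28] I8 writes R4

cycle = 16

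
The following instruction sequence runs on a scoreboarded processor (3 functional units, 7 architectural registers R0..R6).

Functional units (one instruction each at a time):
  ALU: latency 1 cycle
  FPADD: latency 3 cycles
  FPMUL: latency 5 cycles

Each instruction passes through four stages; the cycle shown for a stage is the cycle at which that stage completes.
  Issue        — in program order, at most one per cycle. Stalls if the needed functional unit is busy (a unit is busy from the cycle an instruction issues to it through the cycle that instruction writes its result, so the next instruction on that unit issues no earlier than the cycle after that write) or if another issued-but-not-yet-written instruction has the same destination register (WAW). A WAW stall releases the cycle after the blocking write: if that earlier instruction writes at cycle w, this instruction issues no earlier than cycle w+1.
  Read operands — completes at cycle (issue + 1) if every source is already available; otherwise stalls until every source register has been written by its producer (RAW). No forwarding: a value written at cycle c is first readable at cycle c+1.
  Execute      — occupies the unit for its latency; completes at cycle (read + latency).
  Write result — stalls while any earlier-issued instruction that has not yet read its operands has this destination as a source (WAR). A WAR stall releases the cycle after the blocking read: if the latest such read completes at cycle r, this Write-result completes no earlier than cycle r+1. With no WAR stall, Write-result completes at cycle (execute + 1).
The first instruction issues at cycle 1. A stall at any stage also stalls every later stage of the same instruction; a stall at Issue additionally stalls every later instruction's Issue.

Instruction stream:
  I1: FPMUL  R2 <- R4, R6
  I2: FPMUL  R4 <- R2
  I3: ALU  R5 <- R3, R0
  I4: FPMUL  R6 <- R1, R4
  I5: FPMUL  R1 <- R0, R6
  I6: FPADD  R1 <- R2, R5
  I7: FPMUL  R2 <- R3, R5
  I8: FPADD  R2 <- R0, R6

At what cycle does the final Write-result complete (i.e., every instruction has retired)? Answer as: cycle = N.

cycle = 47

I1 -> (1, 2, 7, 8)
I2 -> (9, 10, 15, 16)  // struct: FPMUL busy until I1 writes@8
I3 -> (10, 11, 12, 13)
I4 -> (17, 18, 23, 24)  // struct: FPMUL busy until I2 writes@16
I5 -> (25, 26, 31, 32)  // struct: FPMUL busy until I4 writes@24
I6 -> (33, 34, 37, 38)  // WAW R1: wait I5 write@32
I7 -> (34, 35, 40, 41)
I8 -> (42, 43, 46, 47)  // WAW R2: wait I7 write@41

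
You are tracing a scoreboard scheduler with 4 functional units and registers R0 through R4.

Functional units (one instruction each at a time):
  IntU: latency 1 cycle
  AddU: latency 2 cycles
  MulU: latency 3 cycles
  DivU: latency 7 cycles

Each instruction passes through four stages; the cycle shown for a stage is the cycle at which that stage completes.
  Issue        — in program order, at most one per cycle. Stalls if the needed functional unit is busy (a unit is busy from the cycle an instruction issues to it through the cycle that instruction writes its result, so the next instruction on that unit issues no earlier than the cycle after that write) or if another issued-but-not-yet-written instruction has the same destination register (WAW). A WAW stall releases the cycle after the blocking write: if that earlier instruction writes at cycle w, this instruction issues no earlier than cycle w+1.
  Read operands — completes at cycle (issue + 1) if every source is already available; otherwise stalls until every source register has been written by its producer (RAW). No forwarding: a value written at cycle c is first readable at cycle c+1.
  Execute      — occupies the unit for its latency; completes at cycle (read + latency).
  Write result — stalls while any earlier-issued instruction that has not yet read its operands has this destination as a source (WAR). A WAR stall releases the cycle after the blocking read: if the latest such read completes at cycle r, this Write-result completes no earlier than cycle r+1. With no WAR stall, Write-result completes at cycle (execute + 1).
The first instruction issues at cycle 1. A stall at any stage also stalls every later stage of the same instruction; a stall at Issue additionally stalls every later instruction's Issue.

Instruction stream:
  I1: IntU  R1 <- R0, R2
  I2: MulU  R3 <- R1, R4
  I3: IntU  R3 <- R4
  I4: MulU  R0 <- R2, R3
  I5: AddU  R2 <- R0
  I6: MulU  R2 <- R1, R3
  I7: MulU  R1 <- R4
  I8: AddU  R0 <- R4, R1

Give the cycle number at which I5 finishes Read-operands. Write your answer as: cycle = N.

I1  is:1  ro:2  ex:3  wr:4
I2  is:2  ro:5  ex:8  wr:9  — RAW R1: wait I1 write@4
I3  is:10  ro:11  ex:12  wr:13  — WAW R3: wait I2 write@9
I4  is:11  ro:14  ex:17  wr:18  — RAW R3: wait I3 write@13
I5  is:12  ro:19  ex:21  wr:22  — RAW R0: wait I4 write@18
I6  is:23  ro:24  ex:27  wr:28  — WAW R2: wait I5 write@22
I7  is:29  ro:30  ex:33  wr:34  — struct: MulU busy until I6 writes@28
I8  is:30  ro:35  ex:37  wr:38  — RAW R1: wait I7 write@34

cycle = 19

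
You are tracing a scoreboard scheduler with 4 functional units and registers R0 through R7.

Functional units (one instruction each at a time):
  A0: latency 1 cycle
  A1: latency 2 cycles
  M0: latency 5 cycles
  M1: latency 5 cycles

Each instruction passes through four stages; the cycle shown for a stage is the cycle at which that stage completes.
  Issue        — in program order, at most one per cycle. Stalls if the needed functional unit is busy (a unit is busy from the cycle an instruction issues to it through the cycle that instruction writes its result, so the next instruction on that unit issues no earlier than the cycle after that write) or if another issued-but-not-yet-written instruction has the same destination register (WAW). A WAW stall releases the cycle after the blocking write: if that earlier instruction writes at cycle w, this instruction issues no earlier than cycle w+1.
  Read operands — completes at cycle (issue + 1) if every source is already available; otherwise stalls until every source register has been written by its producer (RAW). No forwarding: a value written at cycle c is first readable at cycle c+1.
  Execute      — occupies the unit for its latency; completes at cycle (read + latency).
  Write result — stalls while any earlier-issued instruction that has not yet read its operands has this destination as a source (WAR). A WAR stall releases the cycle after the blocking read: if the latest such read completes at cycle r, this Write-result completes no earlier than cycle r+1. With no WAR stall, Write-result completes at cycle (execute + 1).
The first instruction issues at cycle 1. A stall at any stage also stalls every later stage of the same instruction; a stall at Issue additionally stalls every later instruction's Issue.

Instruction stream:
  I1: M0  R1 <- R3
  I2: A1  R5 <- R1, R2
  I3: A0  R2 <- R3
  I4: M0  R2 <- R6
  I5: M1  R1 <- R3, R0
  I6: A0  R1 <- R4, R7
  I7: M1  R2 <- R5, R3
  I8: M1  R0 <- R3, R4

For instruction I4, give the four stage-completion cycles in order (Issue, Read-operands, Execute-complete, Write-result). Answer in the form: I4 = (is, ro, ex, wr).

I4 = (11, 12, 17, 18)

cycle 1: I1 dispatched to M0
cycle 2: I1 operands ready · I2 dispatched to A1
cycle 3: I3 dispatched to A0
cycle 4: I3 operands ready
cycle 5: I3 complete
cycle 7: I1 complete
cycle 8: R1←I1
cycle 9: I2 operands ready
cycle 10: R2←I3
cycle 11: I2 complete · I4 dispatched to M0
cycle 12: R5←I2 · I4 operands ready · I5 dispatched to M1
cycle 13: I5 operands ready
cycle 17: I4 complete
cycle 18: R2←I4 · I5 complete
cycle 19: R1←I5
cycle 20: I6 dispatched to A0
cycle 21: I6 operands ready · I7 dispatched to M1
cycle 22: I6 complete · I7 operands ready
cycle 23: R1←I6
cycle 27: I7 complete
cycle 28: R2←I7
cycle 29: I8 dispatched to M1
cycle 30: I8 operands ready
cycle 35: I8 complete
cycle 36: R0←I8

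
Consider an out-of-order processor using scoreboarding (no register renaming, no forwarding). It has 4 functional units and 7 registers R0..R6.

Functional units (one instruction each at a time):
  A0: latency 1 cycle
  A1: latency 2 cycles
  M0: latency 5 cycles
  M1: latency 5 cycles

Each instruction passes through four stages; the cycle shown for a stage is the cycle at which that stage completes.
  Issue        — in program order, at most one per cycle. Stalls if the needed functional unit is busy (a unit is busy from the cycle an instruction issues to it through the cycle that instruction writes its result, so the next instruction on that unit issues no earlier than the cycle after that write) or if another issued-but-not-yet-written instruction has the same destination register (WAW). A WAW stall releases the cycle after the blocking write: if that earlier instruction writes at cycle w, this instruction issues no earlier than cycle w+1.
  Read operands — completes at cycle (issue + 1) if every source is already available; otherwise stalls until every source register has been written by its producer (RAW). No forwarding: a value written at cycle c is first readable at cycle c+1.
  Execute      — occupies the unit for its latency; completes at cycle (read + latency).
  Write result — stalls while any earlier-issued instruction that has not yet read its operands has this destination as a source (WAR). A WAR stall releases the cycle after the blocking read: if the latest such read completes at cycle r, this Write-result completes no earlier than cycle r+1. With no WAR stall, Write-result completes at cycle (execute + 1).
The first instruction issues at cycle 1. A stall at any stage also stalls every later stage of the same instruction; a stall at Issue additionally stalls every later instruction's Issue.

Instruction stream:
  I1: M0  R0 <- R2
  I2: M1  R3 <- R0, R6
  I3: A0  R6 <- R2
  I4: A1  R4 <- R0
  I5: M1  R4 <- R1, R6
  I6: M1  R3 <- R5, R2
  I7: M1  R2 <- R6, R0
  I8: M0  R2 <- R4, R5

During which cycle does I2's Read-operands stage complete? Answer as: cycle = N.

  I1 | 1 | 2 | 7 | 8
  I2 | 2 | 9 | 14 | 15   RAW R0: wait I1 write@8
  I3 | 3 | 4 | 5 | 10   WAR R6: wait I2 read@9
  I4 | 4 | 9 | 11 | 12   RAW R0: wait I1 write@8
  I5 | 16 | 17 | 22 | 23   struct: M1 busy until I2 writes@15
  I6 | 24 | 25 | 30 | 31   struct: M1 busy until I5 writes@23
  I7 | 32 | 33 | 38 | 39   struct: M1 busy until I6 writes@31
  I8 | 40 | 41 | 46 | 47   WAW R2: wait I7 write@39

cycle = 9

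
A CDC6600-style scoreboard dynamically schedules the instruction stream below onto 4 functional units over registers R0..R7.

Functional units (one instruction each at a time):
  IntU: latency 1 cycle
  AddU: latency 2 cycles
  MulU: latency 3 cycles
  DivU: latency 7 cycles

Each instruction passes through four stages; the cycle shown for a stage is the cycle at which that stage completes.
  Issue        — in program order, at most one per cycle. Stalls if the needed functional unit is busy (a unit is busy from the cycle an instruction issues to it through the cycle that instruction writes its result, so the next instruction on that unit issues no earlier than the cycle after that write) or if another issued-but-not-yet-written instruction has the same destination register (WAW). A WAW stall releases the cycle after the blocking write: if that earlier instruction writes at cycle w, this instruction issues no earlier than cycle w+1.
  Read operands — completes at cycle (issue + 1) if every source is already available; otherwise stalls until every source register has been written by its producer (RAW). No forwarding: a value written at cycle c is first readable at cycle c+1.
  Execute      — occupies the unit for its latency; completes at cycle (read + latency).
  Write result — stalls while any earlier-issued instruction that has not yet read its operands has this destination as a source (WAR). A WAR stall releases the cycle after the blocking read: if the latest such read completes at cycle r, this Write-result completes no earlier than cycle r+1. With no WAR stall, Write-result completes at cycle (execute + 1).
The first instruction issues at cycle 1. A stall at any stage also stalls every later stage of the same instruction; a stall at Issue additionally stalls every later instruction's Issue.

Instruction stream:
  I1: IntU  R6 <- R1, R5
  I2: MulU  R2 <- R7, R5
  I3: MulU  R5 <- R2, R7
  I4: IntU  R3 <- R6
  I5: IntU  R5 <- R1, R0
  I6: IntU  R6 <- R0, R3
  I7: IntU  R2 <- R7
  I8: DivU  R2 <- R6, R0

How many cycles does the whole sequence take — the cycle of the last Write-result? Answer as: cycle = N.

cycle = 35

I1: IS=1 RO=2 EX=3 WR=4
I2: IS=2 RO=3 EX=6 WR=7
I3: IS=8 RO=9 EX=12 WR=13  [struct: MulU busy until I2 writes@7]
I4: IS=9 RO=10 EX=11 WR=12
I5: IS=14 RO=15 EX=16 WR=17  [WAW R5: wait I3 write@13]
I6: IS=18 RO=19 EX=20 WR=21  [struct: IntU busy until I5 writes@17]
I7: IS=22 RO=23 EX=24 WR=25  [struct: IntU busy until I6 writes@21]
I8: IS=26 RO=27 EX=34 WR=35  [WAW R2: wait I7 write@25]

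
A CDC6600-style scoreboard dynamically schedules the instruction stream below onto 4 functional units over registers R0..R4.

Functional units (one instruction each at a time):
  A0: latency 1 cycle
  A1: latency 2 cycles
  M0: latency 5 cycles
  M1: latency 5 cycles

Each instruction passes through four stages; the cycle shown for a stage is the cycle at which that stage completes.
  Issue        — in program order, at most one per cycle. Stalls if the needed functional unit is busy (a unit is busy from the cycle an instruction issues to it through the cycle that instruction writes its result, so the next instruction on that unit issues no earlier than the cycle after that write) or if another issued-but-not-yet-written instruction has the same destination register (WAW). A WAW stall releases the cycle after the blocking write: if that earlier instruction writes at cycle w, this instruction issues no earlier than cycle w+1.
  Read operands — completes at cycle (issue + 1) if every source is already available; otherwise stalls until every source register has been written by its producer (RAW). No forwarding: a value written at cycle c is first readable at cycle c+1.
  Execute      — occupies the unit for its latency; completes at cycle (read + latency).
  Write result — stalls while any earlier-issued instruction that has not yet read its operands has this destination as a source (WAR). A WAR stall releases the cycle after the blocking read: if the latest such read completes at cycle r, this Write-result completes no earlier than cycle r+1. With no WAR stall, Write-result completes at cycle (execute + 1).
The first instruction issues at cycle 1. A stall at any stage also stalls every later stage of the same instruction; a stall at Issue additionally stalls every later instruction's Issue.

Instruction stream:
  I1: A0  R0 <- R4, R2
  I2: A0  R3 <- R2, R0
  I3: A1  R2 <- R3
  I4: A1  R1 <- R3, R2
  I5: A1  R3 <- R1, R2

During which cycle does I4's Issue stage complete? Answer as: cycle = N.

[I1] 1/2/3/4
[I2] 5/6/7/8  (struct: A0 busy until I1 writes@4)
[I3] 6/9/11/12  (RAW R3: wait I2 write@8)
[I4] 13/14/16/17  (struct: A1 busy until I3 writes@12)
[I5] 18/19/21/22  (struct: A1 busy until I4 writes@17)

cycle = 13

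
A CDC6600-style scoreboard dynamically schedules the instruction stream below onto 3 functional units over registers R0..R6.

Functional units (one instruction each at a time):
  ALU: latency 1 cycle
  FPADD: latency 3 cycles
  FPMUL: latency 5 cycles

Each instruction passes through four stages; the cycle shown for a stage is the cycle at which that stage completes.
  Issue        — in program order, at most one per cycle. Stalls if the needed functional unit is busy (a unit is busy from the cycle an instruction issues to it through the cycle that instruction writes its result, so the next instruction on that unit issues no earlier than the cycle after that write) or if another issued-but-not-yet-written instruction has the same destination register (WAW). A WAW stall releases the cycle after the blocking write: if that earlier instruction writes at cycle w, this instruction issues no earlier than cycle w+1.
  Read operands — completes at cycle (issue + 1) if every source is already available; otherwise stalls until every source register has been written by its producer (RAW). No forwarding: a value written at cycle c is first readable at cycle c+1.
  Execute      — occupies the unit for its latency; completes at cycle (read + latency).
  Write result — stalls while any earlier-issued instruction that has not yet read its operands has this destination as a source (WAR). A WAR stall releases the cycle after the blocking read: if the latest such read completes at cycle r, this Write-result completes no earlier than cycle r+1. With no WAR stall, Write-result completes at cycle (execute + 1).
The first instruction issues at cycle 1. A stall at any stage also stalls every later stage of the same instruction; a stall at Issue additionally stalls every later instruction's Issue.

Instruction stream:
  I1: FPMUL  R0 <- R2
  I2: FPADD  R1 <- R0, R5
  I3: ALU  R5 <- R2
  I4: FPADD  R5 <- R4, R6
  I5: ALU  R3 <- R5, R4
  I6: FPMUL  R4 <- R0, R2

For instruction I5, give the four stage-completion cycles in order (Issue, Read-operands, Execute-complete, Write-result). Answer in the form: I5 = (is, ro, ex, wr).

I5 = (15, 20, 21, 22)

  I1 | 1 | 2 | 7 | 8
  I2 | 2 | 9 | 12 | 13   RAW R0: wait I1 write@8
  I3 | 3 | 4 | 5 | 10   WAR R5: wait I2 read@9
  I4 | 14 | 15 | 18 | 19   struct: FPADD busy until I2 writes@13
  I5 | 15 | 20 | 21 | 22   RAW R5: wait I4 write@19
  I6 | 16 | 17 | 22 | 23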